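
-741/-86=741/86 =8.62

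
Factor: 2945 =5^1*19^1*31^1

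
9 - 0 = 9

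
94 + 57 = 151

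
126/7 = 18 =18.00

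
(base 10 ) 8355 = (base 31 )8LG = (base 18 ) 17E3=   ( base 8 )20243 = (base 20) 10HF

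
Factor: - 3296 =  - 2^5*103^1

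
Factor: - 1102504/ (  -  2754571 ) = 2^3*13^1*67^(-1)*10601^1*41113^( - 1)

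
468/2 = 234 = 234.00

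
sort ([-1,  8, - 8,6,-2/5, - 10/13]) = [-8,- 1, - 10/13, - 2/5,  6, 8 ]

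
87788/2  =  43894 =43894.00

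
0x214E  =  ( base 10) 8526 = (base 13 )3b5b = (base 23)G2G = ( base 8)20516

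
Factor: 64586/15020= 43/10 = 2^( - 1)*5^( - 1)*43^1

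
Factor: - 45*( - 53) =3^2*5^1*53^1 = 2385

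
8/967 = 8/967 = 0.01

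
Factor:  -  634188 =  -2^2*3^1*41^1*1289^1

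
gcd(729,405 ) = 81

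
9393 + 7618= 17011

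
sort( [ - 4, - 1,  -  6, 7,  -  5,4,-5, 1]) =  [ - 6, - 5, - 5, - 4, - 1, 1,4, 7]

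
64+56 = 120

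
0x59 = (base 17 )54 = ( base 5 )324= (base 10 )89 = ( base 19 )4d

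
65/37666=65/37666=0.00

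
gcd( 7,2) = 1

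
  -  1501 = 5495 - 6996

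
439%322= 117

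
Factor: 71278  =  2^1*157^1*227^1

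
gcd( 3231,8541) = 9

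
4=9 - 5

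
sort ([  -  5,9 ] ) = [  -  5,  9 ]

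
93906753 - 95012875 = -1106122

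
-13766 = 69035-82801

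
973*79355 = 77212415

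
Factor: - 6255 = -3^2*5^1 *139^1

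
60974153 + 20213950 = 81188103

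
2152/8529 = 2152/8529 = 0.25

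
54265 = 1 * 54265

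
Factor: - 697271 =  - 697271^1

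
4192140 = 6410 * 654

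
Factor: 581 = 7^1*83^1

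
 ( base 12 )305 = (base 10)437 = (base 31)E3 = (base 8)665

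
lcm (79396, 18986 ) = 873356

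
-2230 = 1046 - 3276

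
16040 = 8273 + 7767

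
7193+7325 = 14518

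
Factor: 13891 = 29^1 * 479^1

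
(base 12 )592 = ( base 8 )1476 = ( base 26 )15o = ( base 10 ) 830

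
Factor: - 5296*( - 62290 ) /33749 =2^5 * 5^1*331^1*6229^1 * 33749^(-1 ) =329887840/33749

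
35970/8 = 4496 +1/4 = 4496.25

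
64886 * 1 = 64886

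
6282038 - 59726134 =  -53444096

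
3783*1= 3783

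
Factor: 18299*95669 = 7^1*29^1 * 79^1 * 173^1*631^1 = 1750647031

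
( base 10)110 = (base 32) 3E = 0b1101110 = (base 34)38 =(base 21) 55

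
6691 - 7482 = -791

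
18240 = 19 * 960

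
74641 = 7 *10663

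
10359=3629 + 6730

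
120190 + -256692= - 136502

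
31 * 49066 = 1521046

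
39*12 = 468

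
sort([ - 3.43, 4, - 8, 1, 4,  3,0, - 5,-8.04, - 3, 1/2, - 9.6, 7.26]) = [-9.6,- 8.04, -8,  -  5, -3.43, - 3, 0, 1/2, 1,3 , 4, 4,7.26]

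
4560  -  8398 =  - 3838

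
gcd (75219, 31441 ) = 1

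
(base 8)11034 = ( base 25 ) 7AB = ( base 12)2824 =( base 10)4636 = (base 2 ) 1001000011100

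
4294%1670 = 954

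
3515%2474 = 1041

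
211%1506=211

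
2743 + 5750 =8493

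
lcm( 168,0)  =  0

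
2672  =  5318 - 2646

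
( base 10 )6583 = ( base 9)10024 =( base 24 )BA7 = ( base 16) 19b7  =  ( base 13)2CC5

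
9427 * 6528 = 61539456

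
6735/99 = 2245/33 = 68.03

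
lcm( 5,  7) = 35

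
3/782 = 3/782  =  0.00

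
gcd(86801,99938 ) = 1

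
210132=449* 468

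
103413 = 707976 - 604563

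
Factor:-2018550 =-2^1*3^1*5^2*13457^1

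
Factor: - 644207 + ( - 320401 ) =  - 964608 = - 2^11*3^1*157^1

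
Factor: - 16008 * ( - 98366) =2^4 * 3^1*23^1*29^1* 137^1 * 359^1 = 1574642928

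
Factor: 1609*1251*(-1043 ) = - 2099411937 = -3^2*7^1*139^1*149^1*1609^1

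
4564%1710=1144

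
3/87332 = 3/87332=0.00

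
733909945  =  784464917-50554972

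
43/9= 4 + 7/9  =  4.78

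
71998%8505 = 3958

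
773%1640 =773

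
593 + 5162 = 5755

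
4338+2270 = 6608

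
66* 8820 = 582120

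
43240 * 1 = 43240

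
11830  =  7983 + 3847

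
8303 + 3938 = 12241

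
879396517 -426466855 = 452929662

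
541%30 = 1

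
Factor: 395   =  5^1*79^1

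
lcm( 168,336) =336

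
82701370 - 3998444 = 78702926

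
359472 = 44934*8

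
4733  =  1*4733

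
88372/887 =99+559/887= 99.63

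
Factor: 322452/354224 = 2^( - 2)*3^2*53^1*131^( - 1) = 477/524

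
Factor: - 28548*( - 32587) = 2^2 * 3^2*13^1 * 61^1*32587^1 = 930293676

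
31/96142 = 31/96142 = 0.00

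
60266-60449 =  - 183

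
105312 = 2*52656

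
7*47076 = 329532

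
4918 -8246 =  - 3328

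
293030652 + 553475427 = 846506079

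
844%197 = 56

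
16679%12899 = 3780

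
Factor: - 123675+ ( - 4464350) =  -5^2*13^1*19^1*743^1 = - 4588025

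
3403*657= 2235771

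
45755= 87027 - 41272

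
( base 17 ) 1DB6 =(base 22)I6J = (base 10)8863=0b10001010011111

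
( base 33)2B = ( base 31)2F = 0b1001101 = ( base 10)77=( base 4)1031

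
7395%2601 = 2193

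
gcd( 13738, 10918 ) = 2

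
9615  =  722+8893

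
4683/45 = 1561/15 = 104.07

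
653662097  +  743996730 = 1397658827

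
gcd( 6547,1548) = 1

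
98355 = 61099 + 37256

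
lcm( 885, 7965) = 7965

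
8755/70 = 1751/14 = 125.07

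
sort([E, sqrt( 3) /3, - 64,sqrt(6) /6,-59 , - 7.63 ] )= [ - 64, - 59, - 7.63,sqrt (6)/6 , sqrt(3)/3,E]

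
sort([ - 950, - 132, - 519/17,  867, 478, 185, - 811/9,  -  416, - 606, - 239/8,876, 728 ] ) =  [ - 950, - 606, - 416, - 132, - 811/9, - 519/17, - 239/8, 185,478, 728,867 , 876]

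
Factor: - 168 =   -  2^3*3^1*7^1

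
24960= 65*384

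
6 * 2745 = 16470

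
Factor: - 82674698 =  - 2^1*139^1*297391^1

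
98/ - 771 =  - 98/771 = - 0.13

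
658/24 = 27 + 5/12=27.42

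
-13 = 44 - 57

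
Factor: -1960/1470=  -  2^2*3^( - 1 )= - 4/3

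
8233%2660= 253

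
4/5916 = 1/1479 = 0.00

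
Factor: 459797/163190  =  2^( - 1 )*5^( -1 )*13^1*113^1*313^1*16319^ ( - 1 )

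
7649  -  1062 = 6587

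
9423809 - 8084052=1339757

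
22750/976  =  23 + 151/488 = 23.31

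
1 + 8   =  9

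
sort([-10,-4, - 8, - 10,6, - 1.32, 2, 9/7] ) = [  -  10, - 10, - 8, - 4, - 1.32, 9/7,2, 6 ] 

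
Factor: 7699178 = 2^1 * 853^1*4513^1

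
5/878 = 5/878 = 0.01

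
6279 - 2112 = 4167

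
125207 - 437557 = -312350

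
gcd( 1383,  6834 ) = 3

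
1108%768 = 340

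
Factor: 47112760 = 2^3 *5^1*53^1*71^1*313^1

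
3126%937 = 315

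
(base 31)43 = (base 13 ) 9a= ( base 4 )1333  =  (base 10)127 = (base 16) 7f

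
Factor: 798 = 2^1*3^1*7^1*19^1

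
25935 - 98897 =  - 72962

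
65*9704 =630760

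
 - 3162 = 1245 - 4407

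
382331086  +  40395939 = 422727025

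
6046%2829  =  388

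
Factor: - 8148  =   - 2^2*3^1 * 7^1 *97^1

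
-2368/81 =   -  30 + 62/81 = - 29.23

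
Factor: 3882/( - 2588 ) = -2^( - 1)*3^1 = - 3/2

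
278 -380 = - 102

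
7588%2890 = 1808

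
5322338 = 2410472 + 2911866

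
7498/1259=7498/1259 = 5.96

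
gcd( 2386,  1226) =2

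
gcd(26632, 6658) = 6658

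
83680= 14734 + 68946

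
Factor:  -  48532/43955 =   -  2^2*5^( -1)*11^1*59^(-1)*149^ (  -  1)*1103^1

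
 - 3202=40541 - 43743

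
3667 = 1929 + 1738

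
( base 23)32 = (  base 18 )3h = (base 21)38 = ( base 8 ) 107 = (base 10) 71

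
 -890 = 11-901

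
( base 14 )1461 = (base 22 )7A5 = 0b111000011101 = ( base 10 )3613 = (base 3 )11221211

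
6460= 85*76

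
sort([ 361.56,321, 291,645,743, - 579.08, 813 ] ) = [ - 579.08,291, 321,361.56, 645,743, 813] 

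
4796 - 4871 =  - 75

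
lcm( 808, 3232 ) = 3232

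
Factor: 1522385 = 5^1*304477^1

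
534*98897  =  52810998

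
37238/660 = 18619/330 = 56.42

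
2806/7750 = 1403/3875 = 0.36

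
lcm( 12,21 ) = 84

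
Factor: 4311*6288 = 27107568 = 2^4*3^3 * 131^1*479^1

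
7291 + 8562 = 15853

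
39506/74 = 19753/37 = 533.86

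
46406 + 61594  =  108000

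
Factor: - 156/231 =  - 52/77= -2^2*7^(  -  1 )*11^ ( - 1 )*13^1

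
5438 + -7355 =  - 1917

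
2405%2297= 108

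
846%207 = 18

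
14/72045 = 14/72045= 0.00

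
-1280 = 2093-3373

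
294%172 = 122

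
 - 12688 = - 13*976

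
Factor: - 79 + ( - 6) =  - 85= - 5^1*17^1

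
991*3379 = 3348589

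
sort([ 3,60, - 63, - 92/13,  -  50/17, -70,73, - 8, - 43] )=[ -70, - 63,  -  43, - 8, - 92/13, - 50/17, 3 , 60,73] 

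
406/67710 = 203/33855 = 0.01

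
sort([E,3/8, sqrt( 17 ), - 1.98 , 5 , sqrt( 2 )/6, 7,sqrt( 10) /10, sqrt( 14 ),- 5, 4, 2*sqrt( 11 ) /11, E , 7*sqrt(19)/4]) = [ - 5, - 1.98, sqrt( 2 ) /6, sqrt( 10) /10,3/8, 2* sqrt(11)/11, E,  E, sqrt( 14 )  ,  4,sqrt( 17),5 , 7, 7*sqrt(19 ) /4] 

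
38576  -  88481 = - 49905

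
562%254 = 54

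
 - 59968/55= - 1091+37/55  =  -1090.33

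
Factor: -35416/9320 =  - 5^( - 1)*19^1 = - 19/5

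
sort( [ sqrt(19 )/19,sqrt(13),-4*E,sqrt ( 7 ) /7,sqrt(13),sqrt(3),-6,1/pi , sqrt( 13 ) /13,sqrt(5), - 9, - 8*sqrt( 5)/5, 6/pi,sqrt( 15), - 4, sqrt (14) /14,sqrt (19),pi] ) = [ - 4*E,-9,-6,  -  4, - 8*sqrt( 5)/5, sqrt (19)/19,sqrt( 14 ) /14,sqrt(13)/13,1/pi,  sqrt(7)/7,sqrt ( 3),6/pi, sqrt(5),pi,sqrt( 13),sqrt (13),sqrt(15),sqrt( 19 ) ] 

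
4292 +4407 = 8699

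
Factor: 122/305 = 2/5= 2^1*5^(  -  1 )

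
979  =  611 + 368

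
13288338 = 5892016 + 7396322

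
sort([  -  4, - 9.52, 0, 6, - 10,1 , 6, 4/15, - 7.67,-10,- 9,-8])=[ -10,-10,-9.52, - 9 , - 8,-7.67, - 4,0, 4/15,1,6,  6 ] 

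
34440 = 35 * 984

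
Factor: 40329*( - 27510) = - 2^1*3^3*5^1*7^1*131^1 * 4481^1  =  -  1109450790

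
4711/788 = 4711/788 = 5.98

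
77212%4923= 3367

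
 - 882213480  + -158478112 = -1040691592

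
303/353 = 303/353=0.86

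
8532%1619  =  437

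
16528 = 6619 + 9909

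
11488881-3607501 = 7881380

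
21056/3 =7018 + 2/3 =7018.67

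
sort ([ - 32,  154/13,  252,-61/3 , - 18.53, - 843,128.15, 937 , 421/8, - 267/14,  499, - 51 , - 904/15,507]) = [ - 843 , - 904/15, - 51 ,-32, - 61/3, - 267/14, - 18.53,154/13,  421/8,128.15,252, 499, 507,937] 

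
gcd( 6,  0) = 6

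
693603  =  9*77067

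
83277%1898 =1663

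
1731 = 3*577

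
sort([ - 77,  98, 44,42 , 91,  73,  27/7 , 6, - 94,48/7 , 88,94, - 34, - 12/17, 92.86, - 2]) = [-94, - 77, - 34, - 2, - 12/17,27/7, 6  ,  48/7, 42, 44,73, 88,91, 92.86,94,98]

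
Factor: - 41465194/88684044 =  - 2^( - 1) * 3^(  -  1)*23^(  -  1)*321319^( - 1 )*20732597^1 = -  20732597/44342022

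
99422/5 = 99422/5 = 19884.40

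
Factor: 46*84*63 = 2^3*3^3* 7^2*23^1=243432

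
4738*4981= 23599978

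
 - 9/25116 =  - 3/8372 = - 0.00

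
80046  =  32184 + 47862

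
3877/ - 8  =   - 485+ 3/8=- 484.62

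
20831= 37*563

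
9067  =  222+8845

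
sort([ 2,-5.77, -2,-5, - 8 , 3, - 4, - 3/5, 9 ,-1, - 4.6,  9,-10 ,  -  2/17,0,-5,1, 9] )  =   [-10 ,-8, - 5.77,-5, - 5 , - 4.6, - 4,-2,-1,-3/5,  -  2/17,0  ,  1,2, 3,9,9,9] 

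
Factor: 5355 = 3^2*5^1*7^1*  17^1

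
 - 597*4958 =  - 2959926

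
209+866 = 1075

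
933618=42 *22229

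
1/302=1/302  =  0.00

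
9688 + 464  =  10152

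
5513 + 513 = 6026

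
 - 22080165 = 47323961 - 69404126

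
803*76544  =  61464832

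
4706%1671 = 1364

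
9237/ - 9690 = - 3079/3230 = - 0.95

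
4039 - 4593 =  - 554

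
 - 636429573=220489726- 856919299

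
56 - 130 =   -  74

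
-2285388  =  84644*( -27 )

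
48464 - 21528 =26936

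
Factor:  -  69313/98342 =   -  2^( - 1 )*49171^(- 1 )*69313^1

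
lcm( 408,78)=5304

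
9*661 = 5949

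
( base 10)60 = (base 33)1R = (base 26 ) 28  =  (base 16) 3C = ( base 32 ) 1S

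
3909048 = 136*28743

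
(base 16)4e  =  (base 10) 78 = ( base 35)28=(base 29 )2K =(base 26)30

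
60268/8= 7533 + 1/2 =7533.50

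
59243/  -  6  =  - 9874+1/6 = - 9873.83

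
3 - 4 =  - 1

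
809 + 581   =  1390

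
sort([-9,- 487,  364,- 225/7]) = [ - 487,  -  225/7, - 9, 364]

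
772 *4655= 3593660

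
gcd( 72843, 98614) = 1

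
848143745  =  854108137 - 5964392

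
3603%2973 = 630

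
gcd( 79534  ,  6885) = 1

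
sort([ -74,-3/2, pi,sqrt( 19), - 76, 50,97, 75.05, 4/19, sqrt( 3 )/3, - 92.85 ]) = [ - 92.85, -76, - 74, - 3/2, 4/19, sqrt( 3 )/3,pi,  sqrt( 19 ), 50, 75.05,  97 ] 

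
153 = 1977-1824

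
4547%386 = 301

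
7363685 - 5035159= 2328526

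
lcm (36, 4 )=36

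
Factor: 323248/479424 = 2^(-2)*3^(-1) * 11^( - 1 )*89^1  =  89/132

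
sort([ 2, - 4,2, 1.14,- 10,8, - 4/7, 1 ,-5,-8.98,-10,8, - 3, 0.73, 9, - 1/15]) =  [ -10, - 10, -8.98, - 5, - 4, - 3,-4/7, -1/15, 0.73,1, 1.14,2, 2,  8, 8,  9]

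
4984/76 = 1246/19 = 65.58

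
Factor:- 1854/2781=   -  2^1*3^( - 1 )=- 2/3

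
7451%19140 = 7451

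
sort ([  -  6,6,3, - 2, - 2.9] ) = [- 6, - 2.9, - 2, 3,6]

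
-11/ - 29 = 11/29  =  0.38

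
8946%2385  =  1791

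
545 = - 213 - -758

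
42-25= 17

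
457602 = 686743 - 229141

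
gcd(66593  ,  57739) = 1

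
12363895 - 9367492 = 2996403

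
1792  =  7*256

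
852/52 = 16 + 5/13 = 16.38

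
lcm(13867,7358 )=360542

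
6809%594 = 275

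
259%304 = 259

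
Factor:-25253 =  - 25253^1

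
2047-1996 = 51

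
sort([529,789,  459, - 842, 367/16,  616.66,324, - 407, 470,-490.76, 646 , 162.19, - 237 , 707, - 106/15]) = [ - 842 , - 490.76,-407, - 237, - 106/15,  367/16, 162.19, 324,459, 470 , 529,  616.66, 646,707,789 ] 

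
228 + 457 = 685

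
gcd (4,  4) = 4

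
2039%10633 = 2039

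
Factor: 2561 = 13^1 *197^1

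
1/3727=1/3727 = 0.00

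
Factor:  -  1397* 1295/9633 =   -  1809115/9633 = -3^( - 1 )*5^1*7^1*11^1*13^(-2) * 19^ (  -  1 )*  37^1* 127^1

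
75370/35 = 15074/7 = 2153.43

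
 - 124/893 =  - 1+769/893 = - 0.14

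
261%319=261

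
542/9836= 271/4918 = 0.06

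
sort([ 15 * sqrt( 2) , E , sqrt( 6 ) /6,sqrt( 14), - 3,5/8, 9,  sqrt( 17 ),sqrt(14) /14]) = [-3,sqrt( 14)/14,sqrt( 6 ) /6 , 5/8,  E,  sqrt( 14 ),  sqrt(17 ),9, 15 * sqrt( 2 ) ] 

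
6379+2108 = 8487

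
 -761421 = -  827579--66158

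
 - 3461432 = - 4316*802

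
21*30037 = 630777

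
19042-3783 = 15259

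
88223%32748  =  22727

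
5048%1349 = 1001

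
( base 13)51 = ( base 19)39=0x42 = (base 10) 66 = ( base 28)2a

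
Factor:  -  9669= - 3^1*11^1*293^1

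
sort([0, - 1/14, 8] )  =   [ - 1/14, 0, 8]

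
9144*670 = 6126480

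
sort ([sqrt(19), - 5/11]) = [-5/11, sqrt( 19) ]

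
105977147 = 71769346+34207801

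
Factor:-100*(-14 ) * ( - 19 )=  - 2^3*5^2 * 7^1 * 19^1 = - 26600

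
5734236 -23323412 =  - 17589176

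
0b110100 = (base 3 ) 1221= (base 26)20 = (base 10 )52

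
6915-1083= 5832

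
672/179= 3 + 135/179=3.75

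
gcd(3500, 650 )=50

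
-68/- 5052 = 17/1263 = 0.01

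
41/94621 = 41/94621 = 0.00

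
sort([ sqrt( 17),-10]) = [ - 10, sqrt ( 17) ] 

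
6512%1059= 158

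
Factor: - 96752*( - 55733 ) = 5392279216 = 2^4*6047^1*55733^1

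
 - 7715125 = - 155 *49775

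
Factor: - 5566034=-2^1*2783017^1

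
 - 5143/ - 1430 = 3 + 853/1430 = 3.60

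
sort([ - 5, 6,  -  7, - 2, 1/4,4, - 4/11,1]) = [ - 7, - 5, - 2,-4/11 , 1/4, 1, 4,  6]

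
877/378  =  877/378 = 2.32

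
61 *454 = 27694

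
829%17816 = 829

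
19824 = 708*28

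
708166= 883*802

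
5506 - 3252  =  2254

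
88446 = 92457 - 4011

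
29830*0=0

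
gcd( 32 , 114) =2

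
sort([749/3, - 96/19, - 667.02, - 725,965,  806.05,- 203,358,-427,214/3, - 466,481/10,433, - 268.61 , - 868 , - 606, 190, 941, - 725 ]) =[ - 868,-725, - 725,-667.02, - 606, - 466, - 427,- 268.61, -203,  -  96/19,481/10,214/3, 190,  749/3,358 , 433,806.05,941, 965] 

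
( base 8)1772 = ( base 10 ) 1018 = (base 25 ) 1fi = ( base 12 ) 70A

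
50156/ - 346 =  - 145+7/173 = - 144.96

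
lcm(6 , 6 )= 6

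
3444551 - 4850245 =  - 1405694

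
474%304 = 170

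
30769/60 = 512+49/60 = 512.82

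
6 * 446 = 2676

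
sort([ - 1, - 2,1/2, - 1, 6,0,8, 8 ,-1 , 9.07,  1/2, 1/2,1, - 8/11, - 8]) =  [-8,  -  2, - 1, - 1, - 1, - 8/11,0,1/2,1/2, 1/2 , 1,6,8 , 8,9.07]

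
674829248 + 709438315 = 1384267563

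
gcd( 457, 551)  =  1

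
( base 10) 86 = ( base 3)10012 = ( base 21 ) 42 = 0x56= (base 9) 105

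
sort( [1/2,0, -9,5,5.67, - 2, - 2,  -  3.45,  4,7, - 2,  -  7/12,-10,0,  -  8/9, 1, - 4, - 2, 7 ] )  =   [-10,-9, - 4,-3.45, - 2, -2, - 2 , - 2 ,  -  8/9, - 7/12, 0, 0, 1/2, 1,4 , 5, 5.67, 7,7]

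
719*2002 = 1439438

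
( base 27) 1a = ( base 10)37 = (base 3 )1101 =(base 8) 45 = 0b100101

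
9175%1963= 1323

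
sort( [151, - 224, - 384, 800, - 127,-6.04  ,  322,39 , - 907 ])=[  -  907, - 384,-224, - 127, - 6.04,39,151,  322  ,  800 ]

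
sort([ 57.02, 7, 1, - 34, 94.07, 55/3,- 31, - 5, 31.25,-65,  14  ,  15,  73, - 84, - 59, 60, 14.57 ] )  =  [ - 84, - 65, - 59, - 34, - 31, - 5, 1 , 7, 14, 14.57, 15,55/3, 31.25, 57.02  ,  60, 73, 94.07 ] 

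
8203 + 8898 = 17101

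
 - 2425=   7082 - 9507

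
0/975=0  =  0.00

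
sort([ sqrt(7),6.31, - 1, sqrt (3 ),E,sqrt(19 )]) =[ - 1, sqrt(3), sqrt( 7),E, sqrt(19), 6.31]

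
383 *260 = 99580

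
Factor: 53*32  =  1696 = 2^5*53^1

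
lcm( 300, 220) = 3300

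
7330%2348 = 286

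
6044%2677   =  690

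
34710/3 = 11570 = 11570.00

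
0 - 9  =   -9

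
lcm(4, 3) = 12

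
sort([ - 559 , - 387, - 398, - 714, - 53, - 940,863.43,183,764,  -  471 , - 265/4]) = [ - 940 , - 714,-559 , - 471 , - 398, - 387 , -265/4, - 53, 183,764, 863.43 ]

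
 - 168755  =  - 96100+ - 72655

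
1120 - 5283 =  - 4163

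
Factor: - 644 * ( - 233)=150052 = 2^2*7^1*23^1*233^1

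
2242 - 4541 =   -  2299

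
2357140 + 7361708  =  9718848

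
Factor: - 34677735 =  - 3^1*5^1*2311849^1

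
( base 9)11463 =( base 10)7671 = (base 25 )C6L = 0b1110111110111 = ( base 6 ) 55303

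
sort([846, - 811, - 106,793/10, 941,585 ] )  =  [-811,-106,793/10,585, 846,  941] 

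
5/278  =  5/278 = 0.02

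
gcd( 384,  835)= 1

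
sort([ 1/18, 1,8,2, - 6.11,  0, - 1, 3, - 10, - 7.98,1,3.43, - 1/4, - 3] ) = [ - 10, - 7.98, - 6.11 , - 3, - 1,-1/4,0,1/18, 1,1,2,3, 3.43,8]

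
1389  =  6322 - 4933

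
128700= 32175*4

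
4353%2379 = 1974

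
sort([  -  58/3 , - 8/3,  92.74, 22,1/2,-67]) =[ - 67,-58/3,- 8/3,1/2,  22 , 92.74] 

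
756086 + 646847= 1402933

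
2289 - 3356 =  - 1067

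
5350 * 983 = 5259050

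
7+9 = 16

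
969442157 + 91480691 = 1060922848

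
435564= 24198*18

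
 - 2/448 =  - 1/224 = -0.00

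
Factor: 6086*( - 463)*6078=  - 2^2*3^1*17^1*179^1*463^1*1013^1 = - 17126697804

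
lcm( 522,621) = 36018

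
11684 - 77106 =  - 65422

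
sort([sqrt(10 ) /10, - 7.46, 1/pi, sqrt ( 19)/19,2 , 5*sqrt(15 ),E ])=[ - 7.46,sqrt (19 )/19,sqrt(10 )/10,1/pi, 2 , E , 5*sqrt( 15 ) ] 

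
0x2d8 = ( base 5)10403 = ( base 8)1330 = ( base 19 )206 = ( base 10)728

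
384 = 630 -246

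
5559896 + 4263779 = 9823675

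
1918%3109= 1918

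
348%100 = 48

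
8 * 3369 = 26952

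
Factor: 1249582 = 2^1*624791^1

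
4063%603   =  445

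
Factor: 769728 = 2^6*3^1*19^1*211^1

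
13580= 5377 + 8203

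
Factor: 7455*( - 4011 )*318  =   - 2^1*3^3 * 5^1 * 7^2* 53^1*71^1*191^1  =  - 9508837590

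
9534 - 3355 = 6179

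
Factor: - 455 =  - 5^1*7^1*13^1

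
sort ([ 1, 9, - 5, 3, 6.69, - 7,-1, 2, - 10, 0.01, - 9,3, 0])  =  [ - 10, - 9, - 7 , - 5, -1, 0, 0.01,1, 2, 3, 3,6.69, 9 ]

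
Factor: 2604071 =2604071^1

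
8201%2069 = 1994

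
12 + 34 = 46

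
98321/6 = 98321/6= 16386.83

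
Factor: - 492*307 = - 151044 = - 2^2*3^1*41^1*307^1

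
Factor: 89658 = 2^1 * 3^2 *17^1*293^1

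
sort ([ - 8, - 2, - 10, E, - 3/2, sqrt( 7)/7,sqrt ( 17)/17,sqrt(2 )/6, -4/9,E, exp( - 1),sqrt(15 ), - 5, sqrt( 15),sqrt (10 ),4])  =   [ - 10, - 8, - 5, - 2 , - 3/2, - 4/9,sqrt(2)/6, sqrt( 17)/17, exp ( - 1 ),sqrt( 7) /7,E,E , sqrt( 10 ), sqrt ( 15), sqrt ( 15 ),4] 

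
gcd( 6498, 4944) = 6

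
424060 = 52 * 8155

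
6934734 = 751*9234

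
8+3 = 11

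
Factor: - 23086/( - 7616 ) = 97/32 = 2^( - 5) * 97^1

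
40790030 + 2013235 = 42803265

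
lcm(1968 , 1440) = 59040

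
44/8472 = 11/2118=0.01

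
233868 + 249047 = 482915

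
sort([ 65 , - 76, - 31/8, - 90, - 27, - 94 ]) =[ - 94, - 90, -76, - 27 , - 31/8, 65]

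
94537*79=7468423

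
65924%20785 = 3569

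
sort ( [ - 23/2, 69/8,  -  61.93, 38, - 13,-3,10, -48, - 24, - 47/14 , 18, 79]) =[  -  61.93, - 48 ,  -  24,- 13, - 23/2,  -  47/14,- 3, 69/8, 10, 18, 38 , 79] 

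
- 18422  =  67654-86076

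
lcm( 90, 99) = 990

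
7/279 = 7/279=   0.03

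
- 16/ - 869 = 16/869 = 0.02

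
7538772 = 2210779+5327993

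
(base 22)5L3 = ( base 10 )2885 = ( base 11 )2193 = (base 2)101101000101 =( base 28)3j1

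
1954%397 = 366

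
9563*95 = 908485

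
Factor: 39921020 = 2^2*5^1*337^1*5923^1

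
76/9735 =76/9735 =0.01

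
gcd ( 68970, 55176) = 13794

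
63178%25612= 11954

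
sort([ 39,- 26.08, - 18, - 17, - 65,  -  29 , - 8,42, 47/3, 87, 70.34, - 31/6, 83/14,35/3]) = [ - 65,-29,-26.08, - 18,-17, - 8, - 31/6 , 83/14,35/3, 47/3,39, 42,70.34,87 ]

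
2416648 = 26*92948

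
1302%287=154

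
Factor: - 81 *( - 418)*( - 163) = - 5518854= - 2^1*3^4*11^1*19^1*163^1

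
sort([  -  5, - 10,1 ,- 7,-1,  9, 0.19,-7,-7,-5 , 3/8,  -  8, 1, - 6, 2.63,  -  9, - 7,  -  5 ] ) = [- 10, - 9, - 8 ,- 7,-7,-7, - 7, - 6 , - 5, - 5, - 5, - 1, 0.19, 3/8, 1 , 1, 2.63,9] 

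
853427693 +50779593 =904207286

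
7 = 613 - 606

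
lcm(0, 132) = 0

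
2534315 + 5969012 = 8503327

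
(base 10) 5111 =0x13F7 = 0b1001111110111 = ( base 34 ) 4eb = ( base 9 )7008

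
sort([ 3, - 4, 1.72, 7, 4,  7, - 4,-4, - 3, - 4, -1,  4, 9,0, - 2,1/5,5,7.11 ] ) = [ - 4,-4, - 4, - 4, - 3, - 2, - 1 , 0,1/5,1.72,3,4, 4,5, 7,  7,7.11, 9 ]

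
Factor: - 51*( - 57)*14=40698  =  2^1*3^2*7^1*17^1*19^1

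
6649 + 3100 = 9749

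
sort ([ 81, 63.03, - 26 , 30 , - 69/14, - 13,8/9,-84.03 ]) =[ - 84.03,  -  26 , - 13, - 69/14,8/9, 30,63.03 , 81 ]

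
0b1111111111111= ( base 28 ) acf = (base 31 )8G7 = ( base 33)7h7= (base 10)8191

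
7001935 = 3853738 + 3148197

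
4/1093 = 4/1093 = 0.00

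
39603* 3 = 118809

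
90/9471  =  30/3157 = 0.01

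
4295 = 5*859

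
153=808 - 655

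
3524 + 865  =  4389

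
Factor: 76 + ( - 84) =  - 8 = - 2^3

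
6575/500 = 263/20 = 13.15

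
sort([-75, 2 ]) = [ -75, 2 ] 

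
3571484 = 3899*916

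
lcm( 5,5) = 5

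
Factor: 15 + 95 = 110 = 2^1*5^1*11^1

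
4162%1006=138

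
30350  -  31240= - 890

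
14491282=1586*9137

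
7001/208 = 7001/208  =  33.66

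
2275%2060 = 215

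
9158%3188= 2782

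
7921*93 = 736653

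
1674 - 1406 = 268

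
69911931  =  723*96697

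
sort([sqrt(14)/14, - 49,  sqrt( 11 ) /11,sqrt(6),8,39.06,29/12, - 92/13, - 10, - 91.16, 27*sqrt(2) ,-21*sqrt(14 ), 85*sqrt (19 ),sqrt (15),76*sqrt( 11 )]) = [ - 91.16 , - 21*sqrt(14 ),- 49 , - 10 ,-92/13,  sqrt (14) /14, sqrt(11)/11,29/12,sqrt(6 ),sqrt(15), 8, 27*sqrt (2),39.06,76*sqrt(11 ),  85*sqrt(19)]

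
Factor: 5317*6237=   3^4 *7^1*11^1*13^1*409^1 = 33162129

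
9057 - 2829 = 6228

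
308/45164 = 11/1613 = 0.01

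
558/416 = 1 + 71/208 = 1.34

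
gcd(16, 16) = 16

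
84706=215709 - 131003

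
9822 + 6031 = 15853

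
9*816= 7344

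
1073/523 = 1073/523 = 2.05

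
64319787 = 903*71229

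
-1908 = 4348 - 6256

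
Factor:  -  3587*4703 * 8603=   -  145129693583 = - 7^1*17^1*211^1 * 1229^1*4703^1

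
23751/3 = 7917 = 7917.00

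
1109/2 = 1109/2 = 554.50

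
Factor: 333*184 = 2^3*3^2 * 23^1*37^1 = 61272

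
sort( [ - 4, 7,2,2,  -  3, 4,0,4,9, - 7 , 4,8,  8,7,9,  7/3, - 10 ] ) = [ - 10, - 7, - 4, -3,0,2,2, 7/3,4,4,4,7, 7, 8,8,9 , 9] 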